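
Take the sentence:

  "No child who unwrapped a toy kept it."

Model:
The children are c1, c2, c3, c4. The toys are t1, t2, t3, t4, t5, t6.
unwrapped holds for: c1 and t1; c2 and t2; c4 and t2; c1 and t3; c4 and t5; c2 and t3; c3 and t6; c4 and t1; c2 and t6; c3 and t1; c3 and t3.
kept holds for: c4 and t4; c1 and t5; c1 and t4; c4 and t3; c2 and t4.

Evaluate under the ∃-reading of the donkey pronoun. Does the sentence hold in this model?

"it" takes "a toy" as antecedent — a donkey pronoun bound across the clause boundary.
Truth condition: for no (c,t) with unwrapped(c,t) does kept(c,t) hold.
Restrictor pairs — does the scope hold? (c1,t1):fails  (c1,t3):fails  (c2,t2):fails  (c2,t3):fails  (c2,t6):fails  (c3,t1):fails  (c3,t3):fails  (c3,t6):fails  (c4,t1):fails  (c4,t2):fails  (c4,t5):fails
Scope holds for no restrictor pair, so the sentence is true.

True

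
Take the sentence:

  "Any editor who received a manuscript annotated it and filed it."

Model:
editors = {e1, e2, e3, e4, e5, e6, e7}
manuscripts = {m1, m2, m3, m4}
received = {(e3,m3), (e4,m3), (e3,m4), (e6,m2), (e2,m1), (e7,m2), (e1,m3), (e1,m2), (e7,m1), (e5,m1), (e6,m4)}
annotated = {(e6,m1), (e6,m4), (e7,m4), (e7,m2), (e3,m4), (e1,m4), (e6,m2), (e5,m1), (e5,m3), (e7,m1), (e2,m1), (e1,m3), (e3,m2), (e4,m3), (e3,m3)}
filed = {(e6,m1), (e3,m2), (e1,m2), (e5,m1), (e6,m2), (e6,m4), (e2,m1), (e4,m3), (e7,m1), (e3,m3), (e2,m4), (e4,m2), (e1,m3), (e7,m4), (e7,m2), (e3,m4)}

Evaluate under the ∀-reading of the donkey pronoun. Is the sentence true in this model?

False

"it" takes "a manuscript" as antecedent — a donkey pronoun bound across the clause boundary.
Strong reading: for every (e,m) with received(e,m), annotated(e,m) ∧ filed(e,m).
Restrictor pairs: (e1,m2) ✗  (e1,m3) ✓  (e2,m1) ✓  (e3,m3) ✓  (e3,m4) ✓  (e4,m3) ✓  (e5,m1) ✓  (e6,m2) ✓  (e6,m4) ✓  (e7,m1) ✓  (e7,m2) ✓
Counterexample: (e1,m2) is in received but fails the scope.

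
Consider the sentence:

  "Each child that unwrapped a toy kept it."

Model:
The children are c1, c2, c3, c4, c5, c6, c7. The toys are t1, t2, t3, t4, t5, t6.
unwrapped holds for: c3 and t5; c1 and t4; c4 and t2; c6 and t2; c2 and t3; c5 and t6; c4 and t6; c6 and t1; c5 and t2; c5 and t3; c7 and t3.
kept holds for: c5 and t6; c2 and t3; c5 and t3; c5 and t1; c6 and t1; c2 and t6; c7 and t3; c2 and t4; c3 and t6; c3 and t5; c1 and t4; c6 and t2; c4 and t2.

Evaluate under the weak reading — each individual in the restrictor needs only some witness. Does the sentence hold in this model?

"it" takes "a toy" as antecedent — a donkey pronoun bound across the clause boundary.
Weak reading: every child c with some unwrapped-toy has at least one unwrapped-toy t such that kept(c,t).
Per child: c1:✓  c2:✓  c3:✓  c4:✓  c5:✓  c6:✓  c7:✓
Every child in the restrictor has a witness.

True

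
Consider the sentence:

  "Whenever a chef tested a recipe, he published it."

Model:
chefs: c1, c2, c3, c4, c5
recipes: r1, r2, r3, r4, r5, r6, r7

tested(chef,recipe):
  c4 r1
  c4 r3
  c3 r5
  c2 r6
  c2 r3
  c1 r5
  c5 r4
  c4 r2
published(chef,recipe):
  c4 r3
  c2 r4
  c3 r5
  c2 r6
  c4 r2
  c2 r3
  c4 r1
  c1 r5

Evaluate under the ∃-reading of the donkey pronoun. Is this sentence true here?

"it" takes "a recipe" as antecedent — a donkey pronoun bound across the clause boundary.
Weak reading: every chef c with some tested-recipe has at least one tested-recipe r such that published(c,r).
Per chef: c1:✓  c2:✓  c3:✓  c4:✓  c5:✗
c5 has no witness among its tested-recipes.

False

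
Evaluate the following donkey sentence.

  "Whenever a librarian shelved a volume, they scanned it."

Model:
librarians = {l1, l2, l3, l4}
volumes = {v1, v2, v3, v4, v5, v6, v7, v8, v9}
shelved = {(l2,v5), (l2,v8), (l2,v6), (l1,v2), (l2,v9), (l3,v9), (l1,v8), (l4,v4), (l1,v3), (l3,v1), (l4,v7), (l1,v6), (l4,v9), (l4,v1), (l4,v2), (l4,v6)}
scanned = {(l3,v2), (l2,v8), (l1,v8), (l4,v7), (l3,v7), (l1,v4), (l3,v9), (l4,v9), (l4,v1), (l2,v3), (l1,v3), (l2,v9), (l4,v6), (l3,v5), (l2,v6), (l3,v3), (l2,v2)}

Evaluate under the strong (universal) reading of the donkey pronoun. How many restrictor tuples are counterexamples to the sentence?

"it" takes "a volume" as antecedent — a donkey pronoun bound across the clause boundary.
Strong reading: for every (l,v) with shelved(l,v), scanned(l,v).
Restrictor pairs: (l1,v2) ✗  (l1,v3) ✓  (l1,v6) ✗  (l1,v8) ✓  (l2,v5) ✗  (l2,v6) ✓  (l2,v8) ✓  (l2,v9) ✓  (l3,v1) ✗  (l3,v9) ✓  (l4,v1) ✓  (l4,v2) ✗  (l4,v4) ✗  (l4,v6) ✓  (l4,v7) ✓  (l4,v9) ✓
Counterexamples (restrictor pairs failing the scope): 6.

6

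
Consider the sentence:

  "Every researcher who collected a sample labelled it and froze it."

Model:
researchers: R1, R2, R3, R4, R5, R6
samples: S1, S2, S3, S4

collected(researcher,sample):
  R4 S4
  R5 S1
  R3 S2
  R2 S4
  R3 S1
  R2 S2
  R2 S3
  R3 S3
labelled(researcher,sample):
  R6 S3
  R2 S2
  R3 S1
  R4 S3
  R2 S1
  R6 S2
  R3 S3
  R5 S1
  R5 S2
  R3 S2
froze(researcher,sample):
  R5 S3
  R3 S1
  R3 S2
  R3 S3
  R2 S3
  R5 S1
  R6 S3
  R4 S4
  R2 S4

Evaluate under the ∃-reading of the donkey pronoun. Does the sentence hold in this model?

"it" takes "a sample" as antecedent — a donkey pronoun bound across the clause boundary.
Weak reading: every researcher r with some collected-sample has at least one collected-sample s such that labelled(r,s) ∧ froze(r,s).
Per researcher: R2:✗  R3:✓  R4:✗  R5:✓
R2 has no witness among its collected-samples.

False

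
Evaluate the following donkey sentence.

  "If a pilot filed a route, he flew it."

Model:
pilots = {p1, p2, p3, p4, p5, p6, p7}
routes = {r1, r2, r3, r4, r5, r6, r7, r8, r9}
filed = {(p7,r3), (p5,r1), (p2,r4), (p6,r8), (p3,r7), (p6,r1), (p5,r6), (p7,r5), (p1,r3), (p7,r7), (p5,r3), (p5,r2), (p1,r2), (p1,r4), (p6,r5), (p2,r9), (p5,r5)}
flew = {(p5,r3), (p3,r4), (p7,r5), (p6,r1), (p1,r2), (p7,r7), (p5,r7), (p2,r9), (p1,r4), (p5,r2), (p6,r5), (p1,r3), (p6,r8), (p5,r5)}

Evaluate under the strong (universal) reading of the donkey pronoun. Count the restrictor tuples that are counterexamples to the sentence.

"it" takes "a route" as antecedent — a donkey pronoun bound across the clause boundary.
Strong reading: for every (p,r) with filed(p,r), flew(p,r).
Restrictor pairs: (p1,r2) ✓  (p1,r3) ✓  (p1,r4) ✓  (p2,r4) ✗  (p2,r9) ✓  (p3,r7) ✗  (p5,r1) ✗  (p5,r2) ✓  (p5,r3) ✓  (p5,r5) ✓  (p5,r6) ✗  (p6,r1) ✓  (p6,r5) ✓  (p6,r8) ✓  (p7,r3) ✗  (p7,r5) ✓  (p7,r7) ✓
Counterexamples (restrictor pairs failing the scope): 5.

5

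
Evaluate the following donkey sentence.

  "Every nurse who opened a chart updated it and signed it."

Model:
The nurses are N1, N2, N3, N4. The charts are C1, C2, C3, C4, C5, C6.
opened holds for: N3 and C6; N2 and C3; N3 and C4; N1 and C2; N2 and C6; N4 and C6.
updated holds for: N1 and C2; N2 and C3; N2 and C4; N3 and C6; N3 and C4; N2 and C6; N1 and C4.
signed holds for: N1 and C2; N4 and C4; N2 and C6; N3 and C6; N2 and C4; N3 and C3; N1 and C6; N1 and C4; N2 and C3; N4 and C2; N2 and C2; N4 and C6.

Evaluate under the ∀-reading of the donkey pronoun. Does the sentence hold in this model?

False

"it" takes "a chart" as antecedent — a donkey pronoun bound across the clause boundary.
Strong reading: for every (n,c) with opened(n,c), updated(n,c) ∧ signed(n,c).
Restrictor pairs: (N1,C2) ✓  (N2,C3) ✓  (N2,C6) ✓  (N3,C4) ✗  (N3,C6) ✓  (N4,C6) ✗
Counterexample: (N3,C4) is in opened but fails the scope.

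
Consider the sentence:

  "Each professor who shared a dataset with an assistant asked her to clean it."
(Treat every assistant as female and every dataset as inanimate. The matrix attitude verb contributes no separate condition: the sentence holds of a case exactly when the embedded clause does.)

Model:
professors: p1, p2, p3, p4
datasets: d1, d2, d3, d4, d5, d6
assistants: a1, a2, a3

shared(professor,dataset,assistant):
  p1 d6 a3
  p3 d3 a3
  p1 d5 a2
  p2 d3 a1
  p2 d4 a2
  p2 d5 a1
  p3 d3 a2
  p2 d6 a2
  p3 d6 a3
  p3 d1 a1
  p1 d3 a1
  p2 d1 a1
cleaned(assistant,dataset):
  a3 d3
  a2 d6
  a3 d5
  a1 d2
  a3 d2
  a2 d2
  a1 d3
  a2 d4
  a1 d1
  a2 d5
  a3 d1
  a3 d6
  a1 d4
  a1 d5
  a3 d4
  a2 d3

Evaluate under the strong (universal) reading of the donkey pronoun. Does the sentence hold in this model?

True

"her" takes "an assistant" as antecedent and "it" takes "a dataset"; both are donkey pronouns co-varying with the restrictor.
Strong reading: for every (p,d,a) with shared(p,d,a), cleaned(a,d).
Restrictor triples: (p1,d3,a1)→cleaned(a1,d3) ✓  (p1,d5,a2)→cleaned(a2,d5) ✓  (p1,d6,a3)→cleaned(a3,d6) ✓  (p2,d1,a1)→cleaned(a1,d1) ✓  (p2,d3,a1)→cleaned(a1,d3) ✓  (p2,d4,a2)→cleaned(a2,d4) ✓  (p2,d5,a1)→cleaned(a1,d5) ✓  (p2,d6,a2)→cleaned(a2,d6) ✓  (p3,d1,a1)→cleaned(a1,d1) ✓  (p3,d3,a2)→cleaned(a2,d3) ✓  (p3,d3,a3)→cleaned(a3,d3) ✓  (p3,d6,a3)→cleaned(a3,d6) ✓
Every restrictor triple satisfies the scope.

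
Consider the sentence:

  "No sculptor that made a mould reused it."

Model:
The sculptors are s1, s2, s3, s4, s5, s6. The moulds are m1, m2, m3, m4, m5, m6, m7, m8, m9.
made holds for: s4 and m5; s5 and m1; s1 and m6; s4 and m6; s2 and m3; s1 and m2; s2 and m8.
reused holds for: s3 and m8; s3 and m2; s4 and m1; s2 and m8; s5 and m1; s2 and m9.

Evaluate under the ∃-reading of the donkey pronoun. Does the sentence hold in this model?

"it" takes "a mould" as antecedent — a donkey pronoun bound across the clause boundary.
Truth condition: for no (s,m) with made(s,m) does reused(s,m) hold.
Restrictor pairs — does the scope hold? (s1,m2):fails  (s1,m6):fails  (s2,m3):fails  (s2,m8):holds  (s4,m5):fails  (s4,m6):fails  (s5,m1):holds
Scope holds for 2 pair(s), so the sentence is false.

False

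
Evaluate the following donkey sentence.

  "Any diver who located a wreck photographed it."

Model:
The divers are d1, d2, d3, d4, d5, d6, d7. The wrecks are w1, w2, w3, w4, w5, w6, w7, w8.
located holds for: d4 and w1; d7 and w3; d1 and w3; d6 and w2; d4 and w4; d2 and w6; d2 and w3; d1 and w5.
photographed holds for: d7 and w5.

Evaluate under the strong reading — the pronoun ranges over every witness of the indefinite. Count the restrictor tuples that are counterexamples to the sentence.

8

"it" takes "a wreck" as antecedent — a donkey pronoun bound across the clause boundary.
Strong reading: for every (d,w) with located(d,w), photographed(d,w).
Restrictor pairs: (d1,w3) ✗  (d1,w5) ✗  (d2,w3) ✗  (d2,w6) ✗  (d4,w1) ✗  (d4,w4) ✗  (d6,w2) ✗  (d7,w3) ✗
Counterexamples (restrictor pairs failing the scope): 8.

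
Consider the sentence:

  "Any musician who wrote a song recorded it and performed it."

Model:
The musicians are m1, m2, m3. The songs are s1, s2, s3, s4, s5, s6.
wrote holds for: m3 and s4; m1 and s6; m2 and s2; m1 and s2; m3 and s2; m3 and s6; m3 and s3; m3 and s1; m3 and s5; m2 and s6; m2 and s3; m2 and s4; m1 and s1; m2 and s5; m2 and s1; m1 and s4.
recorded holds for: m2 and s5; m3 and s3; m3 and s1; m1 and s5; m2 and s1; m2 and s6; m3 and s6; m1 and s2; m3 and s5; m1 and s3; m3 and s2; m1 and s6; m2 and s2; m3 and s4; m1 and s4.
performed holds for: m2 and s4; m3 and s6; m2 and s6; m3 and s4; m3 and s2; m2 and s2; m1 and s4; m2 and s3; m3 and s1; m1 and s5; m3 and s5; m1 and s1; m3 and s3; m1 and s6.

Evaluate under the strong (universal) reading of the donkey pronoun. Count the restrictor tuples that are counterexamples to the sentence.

"it" takes "a song" as antecedent — a donkey pronoun bound across the clause boundary.
Strong reading: for every (m,s) with wrote(m,s), recorded(m,s) ∧ performed(m,s).
Restrictor pairs: (m1,s1) ✗  (m1,s2) ✗  (m1,s4) ✓  (m1,s6) ✓  (m2,s1) ✗  (m2,s2) ✓  (m2,s3) ✗  (m2,s4) ✗  (m2,s5) ✗  (m2,s6) ✓  (m3,s1) ✓  (m3,s2) ✓  (m3,s3) ✓  (m3,s4) ✓  (m3,s5) ✓  (m3,s6) ✓
Counterexamples (restrictor pairs failing the scope): 6.

6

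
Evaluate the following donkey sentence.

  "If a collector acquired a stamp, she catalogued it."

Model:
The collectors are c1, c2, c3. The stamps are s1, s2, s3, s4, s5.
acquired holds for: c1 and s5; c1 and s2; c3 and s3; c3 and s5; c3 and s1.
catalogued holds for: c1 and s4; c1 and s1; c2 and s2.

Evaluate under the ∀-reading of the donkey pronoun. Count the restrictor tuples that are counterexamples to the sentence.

5

"it" takes "a stamp" as antecedent — a donkey pronoun bound across the clause boundary.
Strong reading: for every (c,s) with acquired(c,s), catalogued(c,s).
Restrictor pairs: (c1,s2) ✗  (c1,s5) ✗  (c3,s1) ✗  (c3,s3) ✗  (c3,s5) ✗
Counterexamples (restrictor pairs failing the scope): 5.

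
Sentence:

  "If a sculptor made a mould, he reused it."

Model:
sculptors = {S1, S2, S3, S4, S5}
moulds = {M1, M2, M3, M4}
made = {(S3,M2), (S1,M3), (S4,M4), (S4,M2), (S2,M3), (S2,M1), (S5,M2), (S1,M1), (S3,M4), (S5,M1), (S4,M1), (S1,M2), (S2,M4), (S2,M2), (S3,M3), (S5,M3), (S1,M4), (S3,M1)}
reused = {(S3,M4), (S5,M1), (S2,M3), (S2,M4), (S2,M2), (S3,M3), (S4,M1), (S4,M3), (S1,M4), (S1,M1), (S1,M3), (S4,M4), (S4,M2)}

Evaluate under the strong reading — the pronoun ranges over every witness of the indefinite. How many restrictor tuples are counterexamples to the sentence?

"it" takes "a mould" as antecedent — a donkey pronoun bound across the clause boundary.
Strong reading: for every (s,m) with made(s,m), reused(s,m).
Restrictor pairs: (S1,M1) ✓  (S1,M2) ✗  (S1,M3) ✓  (S1,M4) ✓  (S2,M1) ✗  (S2,M2) ✓  (S2,M3) ✓  (S2,M4) ✓  (S3,M1) ✗  (S3,M2) ✗  (S3,M3) ✓  (S3,M4) ✓  (S4,M1) ✓  (S4,M2) ✓  (S4,M4) ✓  (S5,M1) ✓  (S5,M2) ✗  (S5,M3) ✗
Counterexamples (restrictor pairs failing the scope): 6.

6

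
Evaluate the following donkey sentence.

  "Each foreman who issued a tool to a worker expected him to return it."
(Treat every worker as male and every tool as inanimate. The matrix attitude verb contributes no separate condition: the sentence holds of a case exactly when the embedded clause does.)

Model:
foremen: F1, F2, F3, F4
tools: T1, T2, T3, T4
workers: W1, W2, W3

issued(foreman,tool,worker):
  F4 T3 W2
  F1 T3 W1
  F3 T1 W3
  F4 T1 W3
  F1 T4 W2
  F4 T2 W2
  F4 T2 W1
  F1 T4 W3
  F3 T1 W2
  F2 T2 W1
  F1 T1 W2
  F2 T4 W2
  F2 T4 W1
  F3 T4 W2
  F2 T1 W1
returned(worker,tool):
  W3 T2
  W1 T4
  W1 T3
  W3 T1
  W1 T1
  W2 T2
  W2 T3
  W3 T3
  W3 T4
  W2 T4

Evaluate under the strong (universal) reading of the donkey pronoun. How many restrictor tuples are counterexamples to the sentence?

"him" takes "a worker" as antecedent and "it" takes "a tool"; both are donkey pronouns co-varying with the restrictor.
Strong reading: for every (f,t,w) with issued(f,t,w), returned(w,t).
Restrictor triples: (F1,T1,W2)→returned(W2,T1) ✗  (F1,T3,W1)→returned(W1,T3) ✓  (F1,T4,W2)→returned(W2,T4) ✓  (F1,T4,W3)→returned(W3,T4) ✓  (F2,T1,W1)→returned(W1,T1) ✓  (F2,T2,W1)→returned(W1,T2) ✗  (F2,T4,W1)→returned(W1,T4) ✓  (F2,T4,W2)→returned(W2,T4) ✓  (F3,T1,W2)→returned(W2,T1) ✗  (F3,T1,W3)→returned(W3,T1) ✓  (F3,T4,W2)→returned(W2,T4) ✓  (F4,T1,W3)→returned(W3,T1) ✓  (F4,T2,W1)→returned(W1,T2) ✗  (F4,T2,W2)→returned(W2,T2) ✓  (F4,T3,W2)→returned(W2,T3) ✓
Counterexamples (restrictor triples failing the scope): 4.

4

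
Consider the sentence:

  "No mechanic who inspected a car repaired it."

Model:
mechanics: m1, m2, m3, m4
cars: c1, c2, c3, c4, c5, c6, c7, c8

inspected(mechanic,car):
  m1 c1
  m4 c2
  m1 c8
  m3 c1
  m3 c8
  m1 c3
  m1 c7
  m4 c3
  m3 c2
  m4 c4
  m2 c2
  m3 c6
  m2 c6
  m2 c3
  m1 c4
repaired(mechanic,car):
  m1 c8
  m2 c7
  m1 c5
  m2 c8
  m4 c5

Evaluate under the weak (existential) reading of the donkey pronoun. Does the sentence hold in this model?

"it" takes "a car" as antecedent — a donkey pronoun bound across the clause boundary.
Truth condition: for no (m,c) with inspected(m,c) does repaired(m,c) hold.
Restrictor pairs — does the scope hold? (m1,c1):fails  (m1,c3):fails  (m1,c4):fails  (m1,c7):fails  (m1,c8):holds  (m2,c2):fails  (m2,c3):fails  (m2,c6):fails  (m3,c1):fails  (m3,c2):fails  (m3,c6):fails  (m3,c8):fails  (m4,c2):fails  (m4,c3):fails  (m4,c4):fails
Scope holds for 1 pair(s), so the sentence is false.

False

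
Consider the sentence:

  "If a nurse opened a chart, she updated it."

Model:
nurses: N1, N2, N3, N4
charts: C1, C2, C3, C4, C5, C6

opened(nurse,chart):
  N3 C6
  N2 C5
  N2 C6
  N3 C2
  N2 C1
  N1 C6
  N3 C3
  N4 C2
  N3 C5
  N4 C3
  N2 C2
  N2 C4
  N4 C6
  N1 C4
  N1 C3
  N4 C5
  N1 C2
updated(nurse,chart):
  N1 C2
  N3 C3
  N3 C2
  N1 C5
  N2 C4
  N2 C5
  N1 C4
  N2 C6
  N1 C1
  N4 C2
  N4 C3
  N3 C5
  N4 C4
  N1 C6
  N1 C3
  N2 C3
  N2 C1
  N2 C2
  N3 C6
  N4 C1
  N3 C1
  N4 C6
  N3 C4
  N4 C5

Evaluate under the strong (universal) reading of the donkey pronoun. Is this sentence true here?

"it" takes "a chart" as antecedent — a donkey pronoun bound across the clause boundary.
Strong reading: for every (n,c) with opened(n,c), updated(n,c).
Restrictor pairs: (N1,C2) ✓  (N1,C3) ✓  (N1,C4) ✓  (N1,C6) ✓  (N2,C1) ✓  (N2,C2) ✓  (N2,C4) ✓  (N2,C5) ✓  (N2,C6) ✓  (N3,C2) ✓  (N3,C3) ✓  (N3,C5) ✓  (N3,C6) ✓  (N4,C2) ✓  (N4,C3) ✓  (N4,C5) ✓  (N4,C6) ✓
Every restrictor pair satisfies the scope.

True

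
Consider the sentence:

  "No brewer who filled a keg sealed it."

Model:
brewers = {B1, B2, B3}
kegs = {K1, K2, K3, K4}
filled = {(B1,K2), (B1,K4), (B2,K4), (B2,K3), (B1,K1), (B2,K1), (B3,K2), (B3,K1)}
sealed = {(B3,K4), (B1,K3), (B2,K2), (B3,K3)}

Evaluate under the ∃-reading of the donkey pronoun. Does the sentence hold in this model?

True

"it" takes "a keg" as antecedent — a donkey pronoun bound across the clause boundary.
Truth condition: for no (b,k) with filled(b,k) does sealed(b,k) hold.
Restrictor pairs — does the scope hold? (B1,K1):fails  (B1,K2):fails  (B1,K4):fails  (B2,K1):fails  (B2,K3):fails  (B2,K4):fails  (B3,K1):fails  (B3,K2):fails
Scope holds for no restrictor pair, so the sentence is true.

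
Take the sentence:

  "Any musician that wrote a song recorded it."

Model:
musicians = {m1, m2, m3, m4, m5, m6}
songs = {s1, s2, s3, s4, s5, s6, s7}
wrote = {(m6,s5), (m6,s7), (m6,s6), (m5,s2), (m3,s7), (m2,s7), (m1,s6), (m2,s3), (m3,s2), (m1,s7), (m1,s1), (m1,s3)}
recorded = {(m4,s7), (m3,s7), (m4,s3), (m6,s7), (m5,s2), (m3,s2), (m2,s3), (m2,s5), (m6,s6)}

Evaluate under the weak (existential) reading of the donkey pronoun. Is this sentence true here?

False

"it" takes "a song" as antecedent — a donkey pronoun bound across the clause boundary.
Weak reading: every musician m with some wrote-song has at least one wrote-song s such that recorded(m,s).
Per musician: m1:✗  m2:✓  m3:✓  m5:✓  m6:✓
m1 has no witness among its wrote-songs.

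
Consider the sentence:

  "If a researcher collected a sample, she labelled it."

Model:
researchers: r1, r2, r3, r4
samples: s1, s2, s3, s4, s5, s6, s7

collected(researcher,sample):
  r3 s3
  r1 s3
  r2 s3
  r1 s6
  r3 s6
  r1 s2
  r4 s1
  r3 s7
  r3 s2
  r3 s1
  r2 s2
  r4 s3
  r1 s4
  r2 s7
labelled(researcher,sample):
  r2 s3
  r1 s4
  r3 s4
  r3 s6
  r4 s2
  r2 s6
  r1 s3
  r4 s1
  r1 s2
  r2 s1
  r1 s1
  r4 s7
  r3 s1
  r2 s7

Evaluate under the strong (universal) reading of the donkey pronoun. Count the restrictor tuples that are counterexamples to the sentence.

"it" takes "a sample" as antecedent — a donkey pronoun bound across the clause boundary.
Strong reading: for every (r,s) with collected(r,s), labelled(r,s).
Restrictor pairs: (r1,s2) ✓  (r1,s3) ✓  (r1,s4) ✓  (r1,s6) ✗  (r2,s2) ✗  (r2,s3) ✓  (r2,s7) ✓  (r3,s1) ✓  (r3,s2) ✗  (r3,s3) ✗  (r3,s6) ✓  (r3,s7) ✗  (r4,s1) ✓  (r4,s3) ✗
Counterexamples (restrictor pairs failing the scope): 6.

6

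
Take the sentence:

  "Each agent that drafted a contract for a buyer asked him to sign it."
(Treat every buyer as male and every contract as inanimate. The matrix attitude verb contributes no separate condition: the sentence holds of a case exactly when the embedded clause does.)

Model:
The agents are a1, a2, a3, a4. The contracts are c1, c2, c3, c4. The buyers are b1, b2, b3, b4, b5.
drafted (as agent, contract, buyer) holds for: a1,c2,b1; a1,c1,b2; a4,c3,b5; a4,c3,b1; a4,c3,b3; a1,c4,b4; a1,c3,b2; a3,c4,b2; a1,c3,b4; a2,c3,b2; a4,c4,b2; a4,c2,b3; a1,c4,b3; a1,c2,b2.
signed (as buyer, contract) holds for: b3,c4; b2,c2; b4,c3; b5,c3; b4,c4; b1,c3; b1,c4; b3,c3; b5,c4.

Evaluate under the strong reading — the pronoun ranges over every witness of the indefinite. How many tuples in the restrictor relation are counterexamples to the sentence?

"him" takes "a buyer" as antecedent and "it" takes "a contract"; both are donkey pronouns co-varying with the restrictor.
Strong reading: for every (a,c,b) with drafted(a,c,b), signed(b,c).
Restrictor triples: (a1,c1,b2)→signed(b2,c1) ✗  (a1,c2,b1)→signed(b1,c2) ✗  (a1,c2,b2)→signed(b2,c2) ✓  (a1,c3,b2)→signed(b2,c3) ✗  (a1,c3,b4)→signed(b4,c3) ✓  (a1,c4,b3)→signed(b3,c4) ✓  (a1,c4,b4)→signed(b4,c4) ✓  (a2,c3,b2)→signed(b2,c3) ✗  (a3,c4,b2)→signed(b2,c4) ✗  (a4,c2,b3)→signed(b3,c2) ✗  (a4,c3,b1)→signed(b1,c3) ✓  (a4,c3,b3)→signed(b3,c3) ✓  (a4,c3,b5)→signed(b5,c3) ✓  (a4,c4,b2)→signed(b2,c4) ✗
Counterexamples (restrictor triples failing the scope): 7.

7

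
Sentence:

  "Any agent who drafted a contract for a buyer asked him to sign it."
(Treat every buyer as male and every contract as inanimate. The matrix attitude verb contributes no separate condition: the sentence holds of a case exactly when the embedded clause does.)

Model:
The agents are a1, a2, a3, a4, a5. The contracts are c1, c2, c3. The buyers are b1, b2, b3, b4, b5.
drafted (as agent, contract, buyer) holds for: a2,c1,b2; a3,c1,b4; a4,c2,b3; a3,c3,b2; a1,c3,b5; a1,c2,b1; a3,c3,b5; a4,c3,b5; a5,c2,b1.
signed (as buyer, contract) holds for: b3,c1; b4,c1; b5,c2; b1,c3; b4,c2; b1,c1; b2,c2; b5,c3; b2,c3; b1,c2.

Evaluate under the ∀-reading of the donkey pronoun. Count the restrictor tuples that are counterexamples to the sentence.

"him" takes "a buyer" as antecedent and "it" takes "a contract"; both are donkey pronouns co-varying with the restrictor.
Strong reading: for every (a,c,b) with drafted(a,c,b), signed(b,c).
Restrictor triples: (a1,c2,b1)→signed(b1,c2) ✓  (a1,c3,b5)→signed(b5,c3) ✓  (a2,c1,b2)→signed(b2,c1) ✗  (a3,c1,b4)→signed(b4,c1) ✓  (a3,c3,b2)→signed(b2,c3) ✓  (a3,c3,b5)→signed(b5,c3) ✓  (a4,c2,b3)→signed(b3,c2) ✗  (a4,c3,b5)→signed(b5,c3) ✓  (a5,c2,b1)→signed(b1,c2) ✓
Counterexamples (restrictor triples failing the scope): 2.

2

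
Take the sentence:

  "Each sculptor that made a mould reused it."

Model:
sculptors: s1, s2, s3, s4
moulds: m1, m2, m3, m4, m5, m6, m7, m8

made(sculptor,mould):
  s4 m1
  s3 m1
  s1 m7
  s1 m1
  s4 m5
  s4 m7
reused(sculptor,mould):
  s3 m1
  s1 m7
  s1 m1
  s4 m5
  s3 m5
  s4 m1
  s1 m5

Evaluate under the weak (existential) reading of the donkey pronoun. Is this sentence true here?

"it" takes "a mould" as antecedent — a donkey pronoun bound across the clause boundary.
Weak reading: every sculptor s with some made-mould has at least one made-mould m such that reused(s,m).
Per sculptor: s1:✓  s3:✓  s4:✓
Every sculptor in the restrictor has a witness.

True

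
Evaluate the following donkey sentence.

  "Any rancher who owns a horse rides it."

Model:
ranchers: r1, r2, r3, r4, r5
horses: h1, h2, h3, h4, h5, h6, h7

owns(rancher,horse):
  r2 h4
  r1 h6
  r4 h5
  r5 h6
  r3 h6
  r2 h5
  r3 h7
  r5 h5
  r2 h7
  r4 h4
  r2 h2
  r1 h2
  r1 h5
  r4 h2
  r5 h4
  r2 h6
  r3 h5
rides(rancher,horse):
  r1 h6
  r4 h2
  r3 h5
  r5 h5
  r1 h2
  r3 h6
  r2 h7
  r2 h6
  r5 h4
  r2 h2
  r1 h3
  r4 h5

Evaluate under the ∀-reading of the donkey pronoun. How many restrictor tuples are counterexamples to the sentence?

6

"it" takes "a horse" as antecedent — a donkey pronoun bound across the clause boundary.
Strong reading: for every (r,h) with owns(r,h), rides(r,h).
Restrictor pairs: (r1,h2) ✓  (r1,h5) ✗  (r1,h6) ✓  (r2,h2) ✓  (r2,h4) ✗  (r2,h5) ✗  (r2,h6) ✓  (r2,h7) ✓  (r3,h5) ✓  (r3,h6) ✓  (r3,h7) ✗  (r4,h2) ✓  (r4,h4) ✗  (r4,h5) ✓  (r5,h4) ✓  (r5,h5) ✓  (r5,h6) ✗
Counterexamples (restrictor pairs failing the scope): 6.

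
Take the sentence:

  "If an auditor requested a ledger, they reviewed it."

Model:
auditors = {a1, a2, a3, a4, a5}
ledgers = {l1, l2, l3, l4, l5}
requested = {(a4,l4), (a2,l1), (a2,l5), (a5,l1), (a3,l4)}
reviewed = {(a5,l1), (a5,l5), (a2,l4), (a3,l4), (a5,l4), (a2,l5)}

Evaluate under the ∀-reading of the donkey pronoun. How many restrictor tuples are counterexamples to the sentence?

"it" takes "a ledger" as antecedent — a donkey pronoun bound across the clause boundary.
Strong reading: for every (a,l) with requested(a,l), reviewed(a,l).
Restrictor pairs: (a2,l1) ✗  (a2,l5) ✓  (a3,l4) ✓  (a4,l4) ✗  (a5,l1) ✓
Counterexamples (restrictor pairs failing the scope): 2.

2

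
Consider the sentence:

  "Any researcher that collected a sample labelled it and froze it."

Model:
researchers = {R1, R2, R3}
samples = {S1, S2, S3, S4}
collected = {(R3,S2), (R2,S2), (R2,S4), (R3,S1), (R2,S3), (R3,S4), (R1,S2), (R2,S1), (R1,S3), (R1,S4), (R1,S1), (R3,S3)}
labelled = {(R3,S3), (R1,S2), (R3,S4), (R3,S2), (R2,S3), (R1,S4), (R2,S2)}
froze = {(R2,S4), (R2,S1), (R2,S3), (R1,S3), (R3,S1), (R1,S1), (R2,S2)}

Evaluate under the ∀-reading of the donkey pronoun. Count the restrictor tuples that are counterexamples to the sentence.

10

"it" takes "a sample" as antecedent — a donkey pronoun bound across the clause boundary.
Strong reading: for every (r,s) with collected(r,s), labelled(r,s) ∧ froze(r,s).
Restrictor pairs: (R1,S1) ✗  (R1,S2) ✗  (R1,S3) ✗  (R1,S4) ✗  (R2,S1) ✗  (R2,S2) ✓  (R2,S3) ✓  (R2,S4) ✗  (R3,S1) ✗  (R3,S2) ✗  (R3,S3) ✗  (R3,S4) ✗
Counterexamples (restrictor pairs failing the scope): 10.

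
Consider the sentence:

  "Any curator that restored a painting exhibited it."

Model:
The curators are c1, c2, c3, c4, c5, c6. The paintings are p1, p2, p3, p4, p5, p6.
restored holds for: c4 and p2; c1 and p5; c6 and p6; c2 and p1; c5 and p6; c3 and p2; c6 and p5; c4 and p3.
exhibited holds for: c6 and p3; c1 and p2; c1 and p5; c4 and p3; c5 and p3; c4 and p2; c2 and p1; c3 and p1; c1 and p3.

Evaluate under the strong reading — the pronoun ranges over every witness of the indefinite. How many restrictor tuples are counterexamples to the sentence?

"it" takes "a painting" as antecedent — a donkey pronoun bound across the clause boundary.
Strong reading: for every (c,p) with restored(c,p), exhibited(c,p).
Restrictor pairs: (c1,p5) ✓  (c2,p1) ✓  (c3,p2) ✗  (c4,p2) ✓  (c4,p3) ✓  (c5,p6) ✗  (c6,p5) ✗  (c6,p6) ✗
Counterexamples (restrictor pairs failing the scope): 4.

4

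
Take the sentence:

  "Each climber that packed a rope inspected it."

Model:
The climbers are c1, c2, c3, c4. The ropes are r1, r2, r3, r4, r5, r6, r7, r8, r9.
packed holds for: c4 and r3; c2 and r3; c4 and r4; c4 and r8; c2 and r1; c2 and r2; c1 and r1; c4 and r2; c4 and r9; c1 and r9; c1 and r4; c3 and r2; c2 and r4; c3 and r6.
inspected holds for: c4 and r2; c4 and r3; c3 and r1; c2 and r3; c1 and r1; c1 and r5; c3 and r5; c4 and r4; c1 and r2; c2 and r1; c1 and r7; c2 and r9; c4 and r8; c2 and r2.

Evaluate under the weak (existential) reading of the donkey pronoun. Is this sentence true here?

"it" takes "a rope" as antecedent — a donkey pronoun bound across the clause boundary.
Weak reading: every climber c with some packed-rope has at least one packed-rope r such that inspected(c,r).
Per climber: c1:✓  c2:✓  c3:✗  c4:✓
c3 has no witness among its packed-ropes.

False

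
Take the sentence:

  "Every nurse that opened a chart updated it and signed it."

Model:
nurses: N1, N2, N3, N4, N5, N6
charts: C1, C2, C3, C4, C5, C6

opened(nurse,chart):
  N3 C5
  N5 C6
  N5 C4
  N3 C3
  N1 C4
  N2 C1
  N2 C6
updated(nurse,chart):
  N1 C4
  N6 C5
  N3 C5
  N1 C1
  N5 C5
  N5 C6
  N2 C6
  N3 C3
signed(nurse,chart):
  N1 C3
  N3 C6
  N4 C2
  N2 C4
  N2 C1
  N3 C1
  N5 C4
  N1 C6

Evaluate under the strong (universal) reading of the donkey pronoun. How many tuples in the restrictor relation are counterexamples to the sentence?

"it" takes "a chart" as antecedent — a donkey pronoun bound across the clause boundary.
Strong reading: for every (n,c) with opened(n,c), updated(n,c) ∧ signed(n,c).
Restrictor pairs: (N1,C4) ✗  (N2,C1) ✗  (N2,C6) ✗  (N3,C3) ✗  (N3,C5) ✗  (N5,C4) ✗  (N5,C6) ✗
Counterexamples (restrictor pairs failing the scope): 7.

7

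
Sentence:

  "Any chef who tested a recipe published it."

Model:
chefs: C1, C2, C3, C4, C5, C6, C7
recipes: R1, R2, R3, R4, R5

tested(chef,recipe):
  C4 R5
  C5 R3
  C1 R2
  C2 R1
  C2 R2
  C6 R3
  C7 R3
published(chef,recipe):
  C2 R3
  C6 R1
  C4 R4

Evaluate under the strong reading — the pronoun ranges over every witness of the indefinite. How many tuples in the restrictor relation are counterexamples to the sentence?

7

"it" takes "a recipe" as antecedent — a donkey pronoun bound across the clause boundary.
Strong reading: for every (c,r) with tested(c,r), published(c,r).
Restrictor pairs: (C1,R2) ✗  (C2,R1) ✗  (C2,R2) ✗  (C4,R5) ✗  (C5,R3) ✗  (C6,R3) ✗  (C7,R3) ✗
Counterexamples (restrictor pairs failing the scope): 7.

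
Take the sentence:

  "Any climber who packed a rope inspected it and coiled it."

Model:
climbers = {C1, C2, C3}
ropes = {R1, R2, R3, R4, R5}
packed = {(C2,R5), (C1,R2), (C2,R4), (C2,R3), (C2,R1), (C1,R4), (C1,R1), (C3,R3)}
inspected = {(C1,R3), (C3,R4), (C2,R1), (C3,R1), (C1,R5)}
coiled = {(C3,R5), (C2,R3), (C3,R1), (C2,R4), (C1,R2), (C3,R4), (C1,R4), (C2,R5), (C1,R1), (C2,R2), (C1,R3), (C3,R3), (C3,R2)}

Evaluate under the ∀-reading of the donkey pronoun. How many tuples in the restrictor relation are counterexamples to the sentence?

"it" takes "a rope" as antecedent — a donkey pronoun bound across the clause boundary.
Strong reading: for every (c,r) with packed(c,r), inspected(c,r) ∧ coiled(c,r).
Restrictor pairs: (C1,R1) ✗  (C1,R2) ✗  (C1,R4) ✗  (C2,R1) ✗  (C2,R3) ✗  (C2,R4) ✗  (C2,R5) ✗  (C3,R3) ✗
Counterexamples (restrictor pairs failing the scope): 8.

8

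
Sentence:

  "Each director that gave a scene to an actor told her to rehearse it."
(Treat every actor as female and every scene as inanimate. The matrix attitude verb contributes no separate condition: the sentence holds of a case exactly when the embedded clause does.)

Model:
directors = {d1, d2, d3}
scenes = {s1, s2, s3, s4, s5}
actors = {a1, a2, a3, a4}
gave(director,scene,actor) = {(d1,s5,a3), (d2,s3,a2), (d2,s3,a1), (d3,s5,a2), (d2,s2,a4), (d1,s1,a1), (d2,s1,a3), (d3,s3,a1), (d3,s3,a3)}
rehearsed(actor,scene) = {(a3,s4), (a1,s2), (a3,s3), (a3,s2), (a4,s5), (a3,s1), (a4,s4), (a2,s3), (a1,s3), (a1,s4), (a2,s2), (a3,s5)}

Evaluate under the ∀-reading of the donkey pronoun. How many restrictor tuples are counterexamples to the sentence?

"her" takes "an actor" as antecedent and "it" takes "a scene"; both are donkey pronouns co-varying with the restrictor.
Strong reading: for every (d,s,a) with gave(d,s,a), rehearsed(a,s).
Restrictor triples: (d1,s1,a1)→rehearsed(a1,s1) ✗  (d1,s5,a3)→rehearsed(a3,s5) ✓  (d2,s1,a3)→rehearsed(a3,s1) ✓  (d2,s2,a4)→rehearsed(a4,s2) ✗  (d2,s3,a1)→rehearsed(a1,s3) ✓  (d2,s3,a2)→rehearsed(a2,s3) ✓  (d3,s3,a1)→rehearsed(a1,s3) ✓  (d3,s3,a3)→rehearsed(a3,s3) ✓  (d3,s5,a2)→rehearsed(a2,s5) ✗
Counterexamples (restrictor triples failing the scope): 3.

3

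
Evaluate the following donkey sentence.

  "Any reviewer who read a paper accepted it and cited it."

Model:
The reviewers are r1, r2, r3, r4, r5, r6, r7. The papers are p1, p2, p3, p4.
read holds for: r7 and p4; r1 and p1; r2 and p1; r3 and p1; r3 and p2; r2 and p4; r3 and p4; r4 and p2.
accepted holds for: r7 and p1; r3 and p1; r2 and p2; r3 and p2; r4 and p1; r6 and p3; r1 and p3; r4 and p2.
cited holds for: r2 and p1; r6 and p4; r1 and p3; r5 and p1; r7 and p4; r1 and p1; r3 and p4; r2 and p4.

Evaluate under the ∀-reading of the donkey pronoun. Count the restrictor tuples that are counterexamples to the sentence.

"it" takes "a paper" as antecedent — a donkey pronoun bound across the clause boundary.
Strong reading: for every (r,p) with read(r,p), accepted(r,p) ∧ cited(r,p).
Restrictor pairs: (r1,p1) ✗  (r2,p1) ✗  (r2,p4) ✗  (r3,p1) ✗  (r3,p2) ✗  (r3,p4) ✗  (r4,p2) ✗  (r7,p4) ✗
Counterexamples (restrictor pairs failing the scope): 8.

8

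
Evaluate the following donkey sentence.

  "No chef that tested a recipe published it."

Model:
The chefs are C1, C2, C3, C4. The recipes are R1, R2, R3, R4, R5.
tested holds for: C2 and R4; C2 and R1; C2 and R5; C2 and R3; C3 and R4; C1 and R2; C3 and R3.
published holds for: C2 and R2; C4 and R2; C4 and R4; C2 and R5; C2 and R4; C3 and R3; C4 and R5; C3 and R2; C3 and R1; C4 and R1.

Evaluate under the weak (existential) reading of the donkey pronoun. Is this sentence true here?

"it" takes "a recipe" as antecedent — a donkey pronoun bound across the clause boundary.
Truth condition: for no (c,r) with tested(c,r) does published(c,r) hold.
Restrictor pairs — does the scope hold? (C1,R2):fails  (C2,R1):fails  (C2,R3):fails  (C2,R4):holds  (C2,R5):holds  (C3,R3):holds  (C3,R4):fails
Scope holds for 3 pair(s), so the sentence is false.

False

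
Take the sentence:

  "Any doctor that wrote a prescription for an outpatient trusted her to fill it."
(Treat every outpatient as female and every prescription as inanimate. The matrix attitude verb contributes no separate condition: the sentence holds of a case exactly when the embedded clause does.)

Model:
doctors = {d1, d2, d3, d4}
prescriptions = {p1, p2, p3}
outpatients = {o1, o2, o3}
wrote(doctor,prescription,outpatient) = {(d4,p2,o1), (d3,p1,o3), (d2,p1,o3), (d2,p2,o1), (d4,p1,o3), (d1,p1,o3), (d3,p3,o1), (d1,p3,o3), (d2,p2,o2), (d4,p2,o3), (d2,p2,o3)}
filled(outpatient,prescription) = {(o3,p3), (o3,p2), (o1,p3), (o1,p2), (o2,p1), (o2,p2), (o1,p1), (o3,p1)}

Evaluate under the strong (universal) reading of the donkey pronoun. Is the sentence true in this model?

"her" takes "an outpatient" as antecedent and "it" takes "a prescription"; both are donkey pronouns co-varying with the restrictor.
Strong reading: for every (d,p,o) with wrote(d,p,o), filled(o,p).
Restrictor triples: (d1,p1,o3)→filled(o3,p1) ✓  (d1,p3,o3)→filled(o3,p3) ✓  (d2,p1,o3)→filled(o3,p1) ✓  (d2,p2,o1)→filled(o1,p2) ✓  (d2,p2,o2)→filled(o2,p2) ✓  (d2,p2,o3)→filled(o3,p2) ✓  (d3,p1,o3)→filled(o3,p1) ✓  (d3,p3,o1)→filled(o1,p3) ✓  (d4,p1,o3)→filled(o3,p1) ✓  (d4,p2,o1)→filled(o1,p2) ✓  (d4,p2,o3)→filled(o3,p2) ✓
Every restrictor triple satisfies the scope.

True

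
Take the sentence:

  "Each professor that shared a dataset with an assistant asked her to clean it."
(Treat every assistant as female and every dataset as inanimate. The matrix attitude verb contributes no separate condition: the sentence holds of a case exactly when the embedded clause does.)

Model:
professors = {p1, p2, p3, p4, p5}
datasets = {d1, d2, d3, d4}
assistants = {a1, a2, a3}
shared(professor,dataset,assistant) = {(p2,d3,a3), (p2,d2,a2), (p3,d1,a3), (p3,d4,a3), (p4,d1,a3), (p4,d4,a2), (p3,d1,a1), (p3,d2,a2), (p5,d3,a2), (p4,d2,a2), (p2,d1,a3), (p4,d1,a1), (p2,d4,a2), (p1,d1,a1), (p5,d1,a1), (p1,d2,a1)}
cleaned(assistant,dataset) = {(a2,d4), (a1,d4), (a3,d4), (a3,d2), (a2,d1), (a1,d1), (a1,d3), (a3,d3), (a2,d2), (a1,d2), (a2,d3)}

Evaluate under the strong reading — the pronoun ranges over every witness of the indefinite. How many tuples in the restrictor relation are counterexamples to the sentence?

3

"her" takes "an assistant" as antecedent and "it" takes "a dataset"; both are donkey pronouns co-varying with the restrictor.
Strong reading: for every (p,d,a) with shared(p,d,a), cleaned(a,d).
Restrictor triples: (p1,d1,a1)→cleaned(a1,d1) ✓  (p1,d2,a1)→cleaned(a1,d2) ✓  (p2,d1,a3)→cleaned(a3,d1) ✗  (p2,d2,a2)→cleaned(a2,d2) ✓  (p2,d3,a3)→cleaned(a3,d3) ✓  (p2,d4,a2)→cleaned(a2,d4) ✓  (p3,d1,a1)→cleaned(a1,d1) ✓  (p3,d1,a3)→cleaned(a3,d1) ✗  (p3,d2,a2)→cleaned(a2,d2) ✓  (p3,d4,a3)→cleaned(a3,d4) ✓  (p4,d1,a1)→cleaned(a1,d1) ✓  (p4,d1,a3)→cleaned(a3,d1) ✗  (p4,d2,a2)→cleaned(a2,d2) ✓  (p4,d4,a2)→cleaned(a2,d4) ✓  (p5,d1,a1)→cleaned(a1,d1) ✓  (p5,d3,a2)→cleaned(a2,d3) ✓
Counterexamples (restrictor triples failing the scope): 3.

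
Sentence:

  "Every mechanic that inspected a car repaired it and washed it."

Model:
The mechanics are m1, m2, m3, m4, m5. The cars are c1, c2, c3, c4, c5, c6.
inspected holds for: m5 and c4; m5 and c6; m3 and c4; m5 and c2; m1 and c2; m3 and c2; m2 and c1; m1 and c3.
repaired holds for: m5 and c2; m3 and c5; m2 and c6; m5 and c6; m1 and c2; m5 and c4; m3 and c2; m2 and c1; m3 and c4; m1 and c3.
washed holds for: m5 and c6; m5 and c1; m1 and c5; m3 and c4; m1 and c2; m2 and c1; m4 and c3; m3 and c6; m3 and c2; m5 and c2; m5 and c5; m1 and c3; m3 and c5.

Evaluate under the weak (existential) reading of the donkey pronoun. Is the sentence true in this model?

"it" takes "a car" as antecedent — a donkey pronoun bound across the clause boundary.
Weak reading: every mechanic m with some inspected-car has at least one inspected-car c such that repaired(m,c) ∧ washed(m,c).
Per mechanic: m1:✓  m2:✓  m3:✓  m5:✓
Every mechanic in the restrictor has a witness.

True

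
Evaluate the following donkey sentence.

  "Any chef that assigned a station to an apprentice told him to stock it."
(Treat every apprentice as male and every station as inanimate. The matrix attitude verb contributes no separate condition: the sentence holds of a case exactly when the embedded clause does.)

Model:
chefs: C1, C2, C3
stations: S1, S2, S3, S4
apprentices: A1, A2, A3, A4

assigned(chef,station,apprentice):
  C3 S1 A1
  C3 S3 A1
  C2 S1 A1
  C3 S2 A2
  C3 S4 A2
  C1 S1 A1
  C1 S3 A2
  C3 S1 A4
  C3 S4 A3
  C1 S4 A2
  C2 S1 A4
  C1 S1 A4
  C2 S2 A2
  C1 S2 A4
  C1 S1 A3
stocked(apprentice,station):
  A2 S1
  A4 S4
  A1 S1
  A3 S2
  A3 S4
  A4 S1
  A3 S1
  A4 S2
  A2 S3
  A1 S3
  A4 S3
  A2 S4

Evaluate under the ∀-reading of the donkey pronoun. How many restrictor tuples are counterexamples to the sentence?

2

"him" takes "an apprentice" as antecedent and "it" takes "a station"; both are donkey pronouns co-varying with the restrictor.
Strong reading: for every (c,s,a) with assigned(c,s,a), stocked(a,s).
Restrictor triples: (C1,S1,A1)→stocked(A1,S1) ✓  (C1,S1,A3)→stocked(A3,S1) ✓  (C1,S1,A4)→stocked(A4,S1) ✓  (C1,S2,A4)→stocked(A4,S2) ✓  (C1,S3,A2)→stocked(A2,S3) ✓  (C1,S4,A2)→stocked(A2,S4) ✓  (C2,S1,A1)→stocked(A1,S1) ✓  (C2,S1,A4)→stocked(A4,S1) ✓  (C2,S2,A2)→stocked(A2,S2) ✗  (C3,S1,A1)→stocked(A1,S1) ✓  (C3,S1,A4)→stocked(A4,S1) ✓  (C3,S2,A2)→stocked(A2,S2) ✗  (C3,S3,A1)→stocked(A1,S3) ✓  (C3,S4,A2)→stocked(A2,S4) ✓  (C3,S4,A3)→stocked(A3,S4) ✓
Counterexamples (restrictor triples failing the scope): 2.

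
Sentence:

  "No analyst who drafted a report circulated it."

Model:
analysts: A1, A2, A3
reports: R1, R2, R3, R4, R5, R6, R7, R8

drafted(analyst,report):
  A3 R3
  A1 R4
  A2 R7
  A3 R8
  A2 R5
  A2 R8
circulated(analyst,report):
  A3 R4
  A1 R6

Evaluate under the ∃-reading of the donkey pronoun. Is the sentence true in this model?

"it" takes "a report" as antecedent — a donkey pronoun bound across the clause boundary.
Truth condition: for no (a,r) with drafted(a,r) does circulated(a,r) hold.
Restrictor pairs — does the scope hold? (A1,R4):fails  (A2,R5):fails  (A2,R7):fails  (A2,R8):fails  (A3,R3):fails  (A3,R8):fails
Scope holds for no restrictor pair, so the sentence is true.

True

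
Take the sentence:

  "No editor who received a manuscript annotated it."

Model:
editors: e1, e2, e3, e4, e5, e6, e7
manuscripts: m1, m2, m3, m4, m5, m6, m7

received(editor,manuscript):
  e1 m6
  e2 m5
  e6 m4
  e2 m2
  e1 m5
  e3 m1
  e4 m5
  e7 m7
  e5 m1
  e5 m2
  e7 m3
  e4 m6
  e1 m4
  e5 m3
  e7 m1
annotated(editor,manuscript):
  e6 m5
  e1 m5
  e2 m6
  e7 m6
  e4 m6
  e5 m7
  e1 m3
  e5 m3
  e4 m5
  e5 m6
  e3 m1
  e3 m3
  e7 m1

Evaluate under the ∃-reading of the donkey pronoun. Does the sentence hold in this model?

False

"it" takes "a manuscript" as antecedent — a donkey pronoun bound across the clause boundary.
Truth condition: for no (e,m) with received(e,m) does annotated(e,m) hold.
Restrictor pairs — does the scope hold? (e1,m4):fails  (e1,m5):holds  (e1,m6):fails  (e2,m2):fails  (e2,m5):fails  (e3,m1):holds  (e4,m5):holds  (e4,m6):holds  (e5,m1):fails  (e5,m2):fails  (e5,m3):holds  (e6,m4):fails  (e7,m1):holds  (e7,m3):fails  (e7,m7):fails
Scope holds for 6 pair(s), so the sentence is false.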